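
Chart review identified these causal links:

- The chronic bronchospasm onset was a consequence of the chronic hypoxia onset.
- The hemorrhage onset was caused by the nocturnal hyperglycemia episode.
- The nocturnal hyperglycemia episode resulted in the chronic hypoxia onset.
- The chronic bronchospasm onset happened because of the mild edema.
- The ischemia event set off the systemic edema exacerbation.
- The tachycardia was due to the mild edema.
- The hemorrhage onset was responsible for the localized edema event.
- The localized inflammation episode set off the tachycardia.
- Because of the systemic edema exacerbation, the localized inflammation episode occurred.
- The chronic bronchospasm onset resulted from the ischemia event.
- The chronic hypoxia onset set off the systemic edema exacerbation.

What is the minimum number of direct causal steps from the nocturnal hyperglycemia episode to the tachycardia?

Shortest chain: the nocturnal hyperglycemia episode → the chronic hypoxia onset → the systemic edema exacerbation → the localized inflammation episode → the tachycardia.

4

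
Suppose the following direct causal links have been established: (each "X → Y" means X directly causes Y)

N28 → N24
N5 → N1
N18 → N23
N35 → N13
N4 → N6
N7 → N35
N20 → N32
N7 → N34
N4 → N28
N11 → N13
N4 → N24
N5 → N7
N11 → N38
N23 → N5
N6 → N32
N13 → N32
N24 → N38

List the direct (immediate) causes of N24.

N28, N4

N28, N4 → N24 with nothing further upstream stated.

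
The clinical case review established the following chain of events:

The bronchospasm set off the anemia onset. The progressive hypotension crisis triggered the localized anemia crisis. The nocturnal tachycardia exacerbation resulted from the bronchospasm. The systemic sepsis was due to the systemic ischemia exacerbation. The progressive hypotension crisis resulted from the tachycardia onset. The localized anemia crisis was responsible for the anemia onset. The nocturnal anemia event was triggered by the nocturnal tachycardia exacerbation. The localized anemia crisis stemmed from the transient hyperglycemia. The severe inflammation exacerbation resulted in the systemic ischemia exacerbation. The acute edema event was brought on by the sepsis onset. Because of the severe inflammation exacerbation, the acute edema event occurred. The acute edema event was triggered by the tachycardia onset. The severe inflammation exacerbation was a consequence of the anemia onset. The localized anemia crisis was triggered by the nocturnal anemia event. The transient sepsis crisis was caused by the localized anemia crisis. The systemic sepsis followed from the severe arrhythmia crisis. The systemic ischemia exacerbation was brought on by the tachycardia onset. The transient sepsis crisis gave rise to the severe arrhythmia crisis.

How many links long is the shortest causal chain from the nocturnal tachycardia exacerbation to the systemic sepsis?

5

Shortest chain: the nocturnal tachycardia exacerbation → the nocturnal anemia event → the localized anemia crisis → the transient sepsis crisis → the severe arrhythmia crisis → the systemic sepsis.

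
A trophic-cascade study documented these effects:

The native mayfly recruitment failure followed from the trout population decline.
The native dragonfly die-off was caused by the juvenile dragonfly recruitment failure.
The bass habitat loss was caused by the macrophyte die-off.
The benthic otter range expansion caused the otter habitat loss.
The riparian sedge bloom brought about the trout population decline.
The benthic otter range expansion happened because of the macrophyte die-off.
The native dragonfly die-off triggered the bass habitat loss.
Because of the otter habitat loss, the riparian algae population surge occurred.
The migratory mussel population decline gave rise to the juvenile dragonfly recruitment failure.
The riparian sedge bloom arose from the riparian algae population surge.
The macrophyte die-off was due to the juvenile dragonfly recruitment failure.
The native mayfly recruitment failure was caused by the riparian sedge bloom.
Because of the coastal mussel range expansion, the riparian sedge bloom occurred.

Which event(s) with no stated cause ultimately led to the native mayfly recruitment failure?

Tracing upstream from the native mayfly recruitment failure: the native mayfly recruitment failure ← the riparian sedge bloom ← the riparian algae population surge ← the otter habitat loss ← the benthic otter range expansion ← the macrophyte die-off ← the juvenile dragonfly recruitment failure ← the migratory mussel population decline.
A separate upstream branch: the native mayfly recruitment failure ← the riparian sedge bloom ← the coastal mussel range expansion.
Each of those chain origins has no stated cause.

the coastal mussel range expansion, the migratory mussel population decline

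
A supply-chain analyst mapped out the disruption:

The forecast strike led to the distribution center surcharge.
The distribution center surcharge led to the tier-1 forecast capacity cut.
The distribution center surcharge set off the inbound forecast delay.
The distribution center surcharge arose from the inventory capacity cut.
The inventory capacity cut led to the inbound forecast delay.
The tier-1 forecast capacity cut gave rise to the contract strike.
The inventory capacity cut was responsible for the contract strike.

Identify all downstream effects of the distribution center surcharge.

the contract strike, the inbound forecast delay, the tier-1 forecast capacity cut

Direct effects: the tier-1 forecast capacity cut, the inbound forecast delay.
2 steps out: the contract strike.
Not reachable from it: the inventory capacity cut, the forecast strike.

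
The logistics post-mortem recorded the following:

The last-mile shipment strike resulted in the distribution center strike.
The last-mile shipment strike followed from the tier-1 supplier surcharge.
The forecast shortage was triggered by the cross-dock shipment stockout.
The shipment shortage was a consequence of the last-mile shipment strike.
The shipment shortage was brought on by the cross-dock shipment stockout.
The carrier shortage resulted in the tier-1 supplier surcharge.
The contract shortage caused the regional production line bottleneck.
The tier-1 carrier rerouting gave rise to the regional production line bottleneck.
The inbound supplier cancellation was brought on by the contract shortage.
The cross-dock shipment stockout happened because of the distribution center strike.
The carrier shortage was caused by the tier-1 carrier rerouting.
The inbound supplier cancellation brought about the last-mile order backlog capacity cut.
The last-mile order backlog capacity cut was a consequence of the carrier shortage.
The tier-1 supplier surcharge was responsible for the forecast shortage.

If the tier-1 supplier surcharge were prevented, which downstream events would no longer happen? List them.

Downstream of the tier-1 supplier surcharge: the last-mile shipment strike, the distribution center strike, the cross-dock shipment stockout, the forecast shortage, the shipment shortage.

the cross-dock shipment stockout, the distribution center strike, the forecast shortage, the last-mile shipment strike, the shipment shortage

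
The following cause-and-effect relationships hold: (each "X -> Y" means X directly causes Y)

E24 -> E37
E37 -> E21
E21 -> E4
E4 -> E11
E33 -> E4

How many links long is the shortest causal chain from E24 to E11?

Shortest chain: E24 → E37 → E21 → E4 → E11.

4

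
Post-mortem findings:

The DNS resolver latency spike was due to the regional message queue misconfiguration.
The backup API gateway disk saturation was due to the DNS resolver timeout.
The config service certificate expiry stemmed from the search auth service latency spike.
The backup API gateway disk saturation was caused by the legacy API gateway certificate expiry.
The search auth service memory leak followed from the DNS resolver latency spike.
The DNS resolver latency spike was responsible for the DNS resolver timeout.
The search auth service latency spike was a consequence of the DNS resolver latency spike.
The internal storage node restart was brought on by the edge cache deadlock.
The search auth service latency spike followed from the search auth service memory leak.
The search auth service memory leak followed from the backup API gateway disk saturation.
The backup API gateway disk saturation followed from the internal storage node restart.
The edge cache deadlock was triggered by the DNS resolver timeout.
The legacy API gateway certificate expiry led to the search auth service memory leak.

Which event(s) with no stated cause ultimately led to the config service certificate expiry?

the legacy API gateway certificate expiry, the regional message queue misconfiguration

Tracing upstream from the config service certificate expiry: the config service certificate expiry ← the search auth service latency spike ← the search auth service memory leak ← the legacy API gateway certificate expiry.
A separate upstream branch: the config service certificate expiry ← the search auth service latency spike ← the DNS resolver latency spike ← the regional message queue misconfiguration.
Each of those chain origins has no stated cause.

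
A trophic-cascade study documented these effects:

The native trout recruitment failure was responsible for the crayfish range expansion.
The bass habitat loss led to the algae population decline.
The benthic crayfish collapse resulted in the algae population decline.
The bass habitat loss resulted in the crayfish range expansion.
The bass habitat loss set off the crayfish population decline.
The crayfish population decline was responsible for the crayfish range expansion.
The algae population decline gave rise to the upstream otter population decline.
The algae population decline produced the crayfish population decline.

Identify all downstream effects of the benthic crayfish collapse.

the algae population decline, the crayfish population decline, the crayfish range expansion, the upstream otter population decline

Direct effects: the algae population decline.
2 steps out: the crayfish population decline, the upstream otter population decline.
3 steps out: the crayfish range expansion.
Not reachable from it: the bass habitat loss, the native trout recruitment failure.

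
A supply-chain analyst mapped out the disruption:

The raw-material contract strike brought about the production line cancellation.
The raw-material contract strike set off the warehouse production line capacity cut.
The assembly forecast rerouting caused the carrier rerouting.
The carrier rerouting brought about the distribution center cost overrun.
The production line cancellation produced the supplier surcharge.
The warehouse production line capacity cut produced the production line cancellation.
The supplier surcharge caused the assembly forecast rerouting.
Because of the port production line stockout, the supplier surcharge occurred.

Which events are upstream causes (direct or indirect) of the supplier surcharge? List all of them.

the port production line stockout, the production line cancellation, the raw-material contract strike, the warehouse production line capacity cut

Immediate causes of the supplier surcharge: the production line cancellation, the port production line stockout.
Further upstream: the raw-material contract strike, the warehouse production line capacity cut.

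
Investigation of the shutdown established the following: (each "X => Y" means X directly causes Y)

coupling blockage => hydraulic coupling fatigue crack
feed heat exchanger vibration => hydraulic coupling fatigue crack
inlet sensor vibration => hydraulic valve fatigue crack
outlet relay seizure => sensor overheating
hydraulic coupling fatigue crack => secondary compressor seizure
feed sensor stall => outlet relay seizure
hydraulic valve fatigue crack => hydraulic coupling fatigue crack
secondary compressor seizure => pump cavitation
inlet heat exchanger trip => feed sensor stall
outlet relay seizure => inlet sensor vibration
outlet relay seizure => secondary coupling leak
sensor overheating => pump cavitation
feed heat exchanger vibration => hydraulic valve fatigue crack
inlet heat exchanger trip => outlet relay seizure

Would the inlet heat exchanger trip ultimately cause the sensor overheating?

There is a causal chain: the inlet heat exchanger trip → the outlet relay seizure → the sensor overheating.

Yes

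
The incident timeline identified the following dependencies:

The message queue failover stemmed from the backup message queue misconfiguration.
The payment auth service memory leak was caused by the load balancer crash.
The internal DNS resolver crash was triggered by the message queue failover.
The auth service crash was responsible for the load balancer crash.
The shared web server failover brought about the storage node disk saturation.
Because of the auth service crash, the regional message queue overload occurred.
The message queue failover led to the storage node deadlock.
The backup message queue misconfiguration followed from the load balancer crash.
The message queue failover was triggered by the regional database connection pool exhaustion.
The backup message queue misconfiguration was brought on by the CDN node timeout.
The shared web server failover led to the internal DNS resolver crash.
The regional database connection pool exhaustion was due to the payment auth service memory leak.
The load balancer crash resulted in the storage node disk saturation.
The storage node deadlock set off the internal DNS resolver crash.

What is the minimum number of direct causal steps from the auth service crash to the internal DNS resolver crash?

Shortest chain: the auth service crash → the load balancer crash → the backup message queue misconfiguration → the message queue failover → the internal DNS resolver crash.

4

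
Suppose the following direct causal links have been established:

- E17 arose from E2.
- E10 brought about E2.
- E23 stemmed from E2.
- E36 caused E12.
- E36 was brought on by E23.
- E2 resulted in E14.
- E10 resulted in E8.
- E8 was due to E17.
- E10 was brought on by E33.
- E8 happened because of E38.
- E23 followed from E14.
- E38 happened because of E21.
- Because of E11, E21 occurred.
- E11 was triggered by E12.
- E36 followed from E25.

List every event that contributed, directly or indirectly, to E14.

Immediate cause of E14: E2.
Further upstream: E33, E10.

E10, E2, E33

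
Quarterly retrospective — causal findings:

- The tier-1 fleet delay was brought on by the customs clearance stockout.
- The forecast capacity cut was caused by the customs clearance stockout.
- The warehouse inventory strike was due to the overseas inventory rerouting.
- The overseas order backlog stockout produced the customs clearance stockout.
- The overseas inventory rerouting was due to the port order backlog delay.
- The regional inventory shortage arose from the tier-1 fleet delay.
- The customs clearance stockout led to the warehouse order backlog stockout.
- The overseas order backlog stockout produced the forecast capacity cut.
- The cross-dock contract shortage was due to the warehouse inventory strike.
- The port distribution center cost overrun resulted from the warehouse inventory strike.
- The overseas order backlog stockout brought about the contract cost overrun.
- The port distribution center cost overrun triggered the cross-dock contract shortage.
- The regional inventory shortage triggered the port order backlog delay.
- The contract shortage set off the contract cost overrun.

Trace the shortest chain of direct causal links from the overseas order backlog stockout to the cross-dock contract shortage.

the overseas order backlog stockout → the customs clearance stockout → the tier-1 fleet delay → the regional inventory shortage → the port order backlog delay → the overseas inventory rerouting → the warehouse inventory strike → the cross-dock contract shortage

the overseas order backlog stockout → the customs clearance stockout
the customs clearance stockout → the tier-1 fleet delay
the tier-1 fleet delay → the regional inventory shortage
the regional inventory shortage → the port order backlog delay
the port order backlog delay → the overseas inventory rerouting
the overseas inventory rerouting → the warehouse inventory strike
the warehouse inventory strike → the cross-dock contract shortage
Length: 7 steps.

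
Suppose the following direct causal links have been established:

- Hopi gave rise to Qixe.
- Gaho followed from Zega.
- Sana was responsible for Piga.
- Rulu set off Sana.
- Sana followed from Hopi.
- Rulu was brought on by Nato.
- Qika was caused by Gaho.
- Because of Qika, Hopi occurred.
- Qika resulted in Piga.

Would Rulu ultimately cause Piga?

There is a causal chain: Rulu → Sana → Piga.

Yes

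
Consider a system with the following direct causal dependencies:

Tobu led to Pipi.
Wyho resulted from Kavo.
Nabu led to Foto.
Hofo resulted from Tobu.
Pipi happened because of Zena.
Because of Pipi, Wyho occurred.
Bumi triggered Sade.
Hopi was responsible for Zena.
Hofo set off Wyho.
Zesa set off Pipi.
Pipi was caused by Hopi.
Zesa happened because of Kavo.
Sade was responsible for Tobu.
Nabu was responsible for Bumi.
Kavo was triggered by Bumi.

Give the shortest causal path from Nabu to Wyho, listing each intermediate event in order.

Nabu → Bumi → Kavo → Wyho

Nabu → Bumi
Bumi → Kavo
Kavo → Wyho
Length: 3 steps.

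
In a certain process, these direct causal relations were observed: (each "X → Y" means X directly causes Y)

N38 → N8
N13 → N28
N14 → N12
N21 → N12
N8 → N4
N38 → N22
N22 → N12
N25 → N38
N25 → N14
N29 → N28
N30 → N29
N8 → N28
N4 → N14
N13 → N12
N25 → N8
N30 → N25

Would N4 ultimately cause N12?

Yes

There is a causal chain: N4 → N14 → N12.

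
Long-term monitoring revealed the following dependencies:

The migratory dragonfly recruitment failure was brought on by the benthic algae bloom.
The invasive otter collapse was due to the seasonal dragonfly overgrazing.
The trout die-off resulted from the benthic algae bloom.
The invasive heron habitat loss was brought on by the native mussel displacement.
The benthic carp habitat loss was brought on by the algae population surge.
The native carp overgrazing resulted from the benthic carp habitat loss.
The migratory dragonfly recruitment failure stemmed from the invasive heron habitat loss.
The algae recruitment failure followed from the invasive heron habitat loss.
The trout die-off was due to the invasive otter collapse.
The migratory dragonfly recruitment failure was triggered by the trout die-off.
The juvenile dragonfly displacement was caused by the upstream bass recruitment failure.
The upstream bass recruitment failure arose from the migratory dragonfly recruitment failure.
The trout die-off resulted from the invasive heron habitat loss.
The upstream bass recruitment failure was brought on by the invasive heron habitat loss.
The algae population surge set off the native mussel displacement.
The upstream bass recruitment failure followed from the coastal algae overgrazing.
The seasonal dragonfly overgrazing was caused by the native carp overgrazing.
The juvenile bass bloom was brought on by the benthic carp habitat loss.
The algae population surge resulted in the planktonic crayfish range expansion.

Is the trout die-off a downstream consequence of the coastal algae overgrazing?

No

The coastal algae overgrazing leads to the upstream bass recruitment failure, the juvenile dragonfly displacement; the trout die-off is not among them.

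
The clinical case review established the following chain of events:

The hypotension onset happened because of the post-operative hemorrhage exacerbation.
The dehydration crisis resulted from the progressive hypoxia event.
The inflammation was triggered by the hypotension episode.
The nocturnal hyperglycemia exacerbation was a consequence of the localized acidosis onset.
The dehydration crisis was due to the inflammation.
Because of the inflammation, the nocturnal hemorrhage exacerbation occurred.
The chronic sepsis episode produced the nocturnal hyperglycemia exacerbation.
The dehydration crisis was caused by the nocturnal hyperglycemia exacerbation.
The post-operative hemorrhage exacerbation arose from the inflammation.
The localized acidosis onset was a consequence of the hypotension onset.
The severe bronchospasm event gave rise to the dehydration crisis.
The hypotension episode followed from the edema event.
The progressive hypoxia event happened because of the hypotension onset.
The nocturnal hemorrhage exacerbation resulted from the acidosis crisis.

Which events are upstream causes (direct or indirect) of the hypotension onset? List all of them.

Immediate cause of the hypotension onset: the post-operative hemorrhage exacerbation.
Further upstream: the edema event, the hypotension episode, the inflammation.

the edema event, the hypotension episode, the inflammation, the post-operative hemorrhage exacerbation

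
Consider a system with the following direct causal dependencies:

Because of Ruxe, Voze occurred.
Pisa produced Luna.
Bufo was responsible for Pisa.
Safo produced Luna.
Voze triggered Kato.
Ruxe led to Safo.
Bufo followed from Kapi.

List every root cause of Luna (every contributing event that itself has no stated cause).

Tracing upstream from Luna: Luna ← Pisa ← Bufo ← Kapi.
A separate upstream branch: Luna ← Safo ← Ruxe.
Each of those chain origins has no stated cause.

Kapi, Ruxe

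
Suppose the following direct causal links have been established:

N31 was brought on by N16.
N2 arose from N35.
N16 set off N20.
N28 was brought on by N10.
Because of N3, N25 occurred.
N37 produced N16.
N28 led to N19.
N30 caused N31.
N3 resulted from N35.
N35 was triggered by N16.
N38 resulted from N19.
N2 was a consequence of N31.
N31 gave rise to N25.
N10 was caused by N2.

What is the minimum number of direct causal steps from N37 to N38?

7

Shortest chain: N37 → N16 → N31 → N2 → N10 → N28 → N19 → N38.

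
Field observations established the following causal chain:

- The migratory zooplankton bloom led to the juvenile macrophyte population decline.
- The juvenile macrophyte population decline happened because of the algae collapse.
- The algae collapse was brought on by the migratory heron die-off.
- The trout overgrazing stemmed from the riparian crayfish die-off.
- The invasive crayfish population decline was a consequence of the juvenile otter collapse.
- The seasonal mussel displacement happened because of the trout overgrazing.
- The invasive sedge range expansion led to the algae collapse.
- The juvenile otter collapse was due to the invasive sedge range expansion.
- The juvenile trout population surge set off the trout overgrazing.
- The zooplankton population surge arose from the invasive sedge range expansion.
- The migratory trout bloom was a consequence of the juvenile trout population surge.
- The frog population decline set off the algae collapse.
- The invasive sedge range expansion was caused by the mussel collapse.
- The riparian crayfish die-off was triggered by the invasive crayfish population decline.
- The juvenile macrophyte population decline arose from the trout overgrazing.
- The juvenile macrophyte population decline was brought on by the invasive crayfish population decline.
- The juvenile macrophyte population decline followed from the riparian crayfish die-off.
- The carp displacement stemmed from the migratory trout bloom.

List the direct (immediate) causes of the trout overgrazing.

the juvenile trout population surge, the riparian crayfish die-off

Upstream contributors include the mussel collapse, the invasive sedge range expansion, the juvenile otter collapse, the invasive crayfish population decline, but only the juvenile trout population surge, the riparian crayfish die-off feed directly into the trout overgrazing.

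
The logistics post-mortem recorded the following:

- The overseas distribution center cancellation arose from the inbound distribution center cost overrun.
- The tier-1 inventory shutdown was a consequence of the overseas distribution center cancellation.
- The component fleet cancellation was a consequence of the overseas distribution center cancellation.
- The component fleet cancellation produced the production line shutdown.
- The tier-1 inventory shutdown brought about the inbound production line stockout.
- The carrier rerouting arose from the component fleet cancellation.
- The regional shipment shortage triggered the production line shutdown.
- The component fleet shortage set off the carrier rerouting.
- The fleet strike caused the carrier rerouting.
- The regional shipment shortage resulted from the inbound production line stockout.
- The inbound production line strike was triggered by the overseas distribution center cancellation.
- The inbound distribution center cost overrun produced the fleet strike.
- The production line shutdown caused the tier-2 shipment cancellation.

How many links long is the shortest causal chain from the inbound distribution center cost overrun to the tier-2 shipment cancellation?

4

Shortest chain: the inbound distribution center cost overrun → the overseas distribution center cancellation → the component fleet cancellation → the production line shutdown → the tier-2 shipment cancellation.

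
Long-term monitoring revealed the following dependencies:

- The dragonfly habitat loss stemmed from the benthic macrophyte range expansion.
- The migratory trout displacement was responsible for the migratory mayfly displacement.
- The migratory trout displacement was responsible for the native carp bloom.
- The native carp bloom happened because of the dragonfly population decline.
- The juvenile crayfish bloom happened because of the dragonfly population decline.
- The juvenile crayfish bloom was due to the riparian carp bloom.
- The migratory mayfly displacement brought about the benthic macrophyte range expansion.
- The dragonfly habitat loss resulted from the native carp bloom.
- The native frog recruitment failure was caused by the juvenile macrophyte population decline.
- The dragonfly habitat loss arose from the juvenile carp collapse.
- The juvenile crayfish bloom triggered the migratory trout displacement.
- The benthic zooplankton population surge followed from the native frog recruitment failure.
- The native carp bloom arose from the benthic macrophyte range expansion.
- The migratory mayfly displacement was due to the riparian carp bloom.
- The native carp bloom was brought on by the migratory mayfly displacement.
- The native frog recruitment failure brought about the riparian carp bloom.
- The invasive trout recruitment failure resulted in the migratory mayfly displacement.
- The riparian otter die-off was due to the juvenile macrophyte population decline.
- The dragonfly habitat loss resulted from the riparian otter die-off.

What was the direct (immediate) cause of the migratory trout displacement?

Upstream contributors include the juvenile macrophyte population decline, the native frog recruitment failure, the dragonfly population decline, the riparian carp bloom, but only the juvenile crayfish bloom feeds directly into the migratory trout displacement.

the juvenile crayfish bloom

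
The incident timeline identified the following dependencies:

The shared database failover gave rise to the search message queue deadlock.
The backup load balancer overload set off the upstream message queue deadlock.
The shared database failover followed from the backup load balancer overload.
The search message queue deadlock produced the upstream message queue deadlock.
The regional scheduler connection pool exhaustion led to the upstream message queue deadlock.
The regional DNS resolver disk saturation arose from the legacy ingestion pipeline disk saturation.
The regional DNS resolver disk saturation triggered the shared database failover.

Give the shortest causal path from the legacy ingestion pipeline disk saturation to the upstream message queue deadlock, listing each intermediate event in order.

the legacy ingestion pipeline disk saturation → the regional DNS resolver disk saturation
the regional DNS resolver disk saturation → the shared database failover
the shared database failover → the search message queue deadlock
the search message queue deadlock → the upstream message queue deadlock
Length: 4 steps.

the legacy ingestion pipeline disk saturation → the regional DNS resolver disk saturation → the shared database failover → the search message queue deadlock → the upstream message queue deadlock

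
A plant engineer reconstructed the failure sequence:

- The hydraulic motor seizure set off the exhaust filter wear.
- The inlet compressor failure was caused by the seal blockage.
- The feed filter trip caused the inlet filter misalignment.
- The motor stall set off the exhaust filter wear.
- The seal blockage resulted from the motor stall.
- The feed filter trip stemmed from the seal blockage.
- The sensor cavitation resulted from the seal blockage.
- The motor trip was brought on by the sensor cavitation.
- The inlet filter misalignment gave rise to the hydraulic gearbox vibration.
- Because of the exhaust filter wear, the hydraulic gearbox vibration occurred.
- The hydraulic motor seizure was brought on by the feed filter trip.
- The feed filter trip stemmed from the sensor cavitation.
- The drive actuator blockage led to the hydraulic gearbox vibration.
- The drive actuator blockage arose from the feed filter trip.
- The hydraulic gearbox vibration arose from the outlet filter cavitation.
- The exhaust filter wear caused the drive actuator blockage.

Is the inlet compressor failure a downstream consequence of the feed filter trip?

The feed filter trip leads to the hydraulic motor seizure, the exhaust filter wear, the inlet filter misalignment, the drive actuator blockage, the hydraulic gearbox vibration; the inlet compressor failure is not among them.

No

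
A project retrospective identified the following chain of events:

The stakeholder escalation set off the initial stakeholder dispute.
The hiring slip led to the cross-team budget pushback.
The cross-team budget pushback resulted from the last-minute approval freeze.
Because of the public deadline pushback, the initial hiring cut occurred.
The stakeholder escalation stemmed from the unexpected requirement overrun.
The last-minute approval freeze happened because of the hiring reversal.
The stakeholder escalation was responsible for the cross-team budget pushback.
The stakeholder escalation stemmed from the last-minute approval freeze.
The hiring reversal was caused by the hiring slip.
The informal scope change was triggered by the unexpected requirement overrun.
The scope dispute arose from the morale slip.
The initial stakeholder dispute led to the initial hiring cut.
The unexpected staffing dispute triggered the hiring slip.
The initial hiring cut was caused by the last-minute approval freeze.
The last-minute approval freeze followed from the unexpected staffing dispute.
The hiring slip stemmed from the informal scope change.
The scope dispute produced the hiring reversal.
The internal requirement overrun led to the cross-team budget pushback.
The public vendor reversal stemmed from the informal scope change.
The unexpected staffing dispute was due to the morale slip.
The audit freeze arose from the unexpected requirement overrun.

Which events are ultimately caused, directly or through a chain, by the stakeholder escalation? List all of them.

Direct effects: the initial stakeholder dispute, the cross-team budget pushback.
2 steps out: the initial hiring cut.
Not reachable from it: the unexpected requirement overrun, the informal scope change, the morale slip, the public vendor reversal, the unexpected staffing dispute, the public deadline pushback, the hiring slip, the scope dispute, the internal requirement overrun, the hiring reversal, the last-minute approval freeze, the audit freeze.

the cross-team budget pushback, the initial hiring cut, the initial stakeholder dispute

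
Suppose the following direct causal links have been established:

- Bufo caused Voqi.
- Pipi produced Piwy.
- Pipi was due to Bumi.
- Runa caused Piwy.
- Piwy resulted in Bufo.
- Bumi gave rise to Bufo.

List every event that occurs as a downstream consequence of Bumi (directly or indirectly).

Direct effects: Pipi, Bufo.
2 steps out: Piwy, Voqi.
Not reachable from it: Runa.

Bufo, Pipi, Piwy, Voqi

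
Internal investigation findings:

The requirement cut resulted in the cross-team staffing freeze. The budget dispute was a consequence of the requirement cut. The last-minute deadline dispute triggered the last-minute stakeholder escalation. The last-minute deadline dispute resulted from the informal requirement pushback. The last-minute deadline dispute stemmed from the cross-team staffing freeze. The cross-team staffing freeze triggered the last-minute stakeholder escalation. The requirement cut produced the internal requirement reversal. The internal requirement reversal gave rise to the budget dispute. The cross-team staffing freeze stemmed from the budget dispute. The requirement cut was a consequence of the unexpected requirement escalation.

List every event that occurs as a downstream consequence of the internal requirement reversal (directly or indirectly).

Direct effects: the budget dispute.
2 steps out: the cross-team staffing freeze.
3 steps out: the last-minute deadline dispute, the last-minute stakeholder escalation.
Not reachable from it: the unexpected requirement escalation, the requirement cut, the informal requirement pushback.

the budget dispute, the cross-team staffing freeze, the last-minute deadline dispute, the last-minute stakeholder escalation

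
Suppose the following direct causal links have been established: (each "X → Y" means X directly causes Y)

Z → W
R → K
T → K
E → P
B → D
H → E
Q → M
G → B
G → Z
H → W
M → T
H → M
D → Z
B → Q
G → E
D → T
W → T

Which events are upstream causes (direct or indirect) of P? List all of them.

E, G, H

Immediate cause of P: E.
Further upstream: H, G.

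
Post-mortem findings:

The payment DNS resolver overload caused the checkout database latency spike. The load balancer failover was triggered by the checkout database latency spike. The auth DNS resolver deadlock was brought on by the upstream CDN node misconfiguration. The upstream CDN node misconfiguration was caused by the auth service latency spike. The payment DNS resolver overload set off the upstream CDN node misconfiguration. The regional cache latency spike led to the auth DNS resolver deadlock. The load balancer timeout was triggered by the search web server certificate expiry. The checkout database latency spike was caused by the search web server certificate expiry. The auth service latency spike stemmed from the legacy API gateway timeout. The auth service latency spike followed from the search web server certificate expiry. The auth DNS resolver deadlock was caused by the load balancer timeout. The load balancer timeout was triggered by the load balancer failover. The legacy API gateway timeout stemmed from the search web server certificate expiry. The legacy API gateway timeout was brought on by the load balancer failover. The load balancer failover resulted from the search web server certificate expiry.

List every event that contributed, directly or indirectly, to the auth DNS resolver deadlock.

Immediate causes of the auth DNS resolver deadlock: the load balancer timeout, the regional cache latency spike, the upstream CDN node misconfiguration.
Further upstream: the search web server certificate expiry, the payment DNS resolver overload, the checkout database latency spike, the load balancer failover, the legacy API gateway timeout, the auth service latency spike.

the auth service latency spike, the checkout database latency spike, the legacy API gateway timeout, the load balancer failover, the load balancer timeout, the payment DNS resolver overload, the regional cache latency spike, the search web server certificate expiry, the upstream CDN node misconfiguration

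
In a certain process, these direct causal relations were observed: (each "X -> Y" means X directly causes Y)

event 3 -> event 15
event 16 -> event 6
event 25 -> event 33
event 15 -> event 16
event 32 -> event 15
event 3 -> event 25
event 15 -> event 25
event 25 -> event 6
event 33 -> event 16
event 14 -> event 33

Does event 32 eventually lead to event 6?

There is a causal chain: event 32 → event 15 → event 25 → event 6.

Yes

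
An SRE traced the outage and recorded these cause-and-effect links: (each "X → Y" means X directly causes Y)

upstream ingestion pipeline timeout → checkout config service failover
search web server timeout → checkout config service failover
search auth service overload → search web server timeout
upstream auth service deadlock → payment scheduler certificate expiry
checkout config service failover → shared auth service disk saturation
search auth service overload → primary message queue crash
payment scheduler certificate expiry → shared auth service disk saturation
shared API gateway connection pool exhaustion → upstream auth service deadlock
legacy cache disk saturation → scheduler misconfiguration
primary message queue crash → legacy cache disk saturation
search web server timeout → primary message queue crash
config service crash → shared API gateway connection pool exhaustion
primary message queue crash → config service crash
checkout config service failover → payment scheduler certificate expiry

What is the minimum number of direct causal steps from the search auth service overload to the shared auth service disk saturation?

3

Shortest chain: the search auth service overload → the search web server timeout → the checkout config service failover → the shared auth service disk saturation.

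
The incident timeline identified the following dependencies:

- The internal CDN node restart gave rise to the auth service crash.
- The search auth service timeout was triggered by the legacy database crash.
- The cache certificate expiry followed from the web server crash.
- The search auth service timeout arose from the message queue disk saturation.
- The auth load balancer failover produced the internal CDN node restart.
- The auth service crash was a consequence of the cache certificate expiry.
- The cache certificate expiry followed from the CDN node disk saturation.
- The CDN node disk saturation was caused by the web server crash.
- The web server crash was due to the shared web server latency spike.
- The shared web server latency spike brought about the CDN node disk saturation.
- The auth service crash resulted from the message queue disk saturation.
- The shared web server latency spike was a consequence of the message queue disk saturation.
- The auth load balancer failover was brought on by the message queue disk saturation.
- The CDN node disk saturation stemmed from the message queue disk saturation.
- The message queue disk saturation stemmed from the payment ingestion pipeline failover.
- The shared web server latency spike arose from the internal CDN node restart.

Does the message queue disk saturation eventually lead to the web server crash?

There is a causal chain: the message queue disk saturation → the shared web server latency spike → the web server crash.

Yes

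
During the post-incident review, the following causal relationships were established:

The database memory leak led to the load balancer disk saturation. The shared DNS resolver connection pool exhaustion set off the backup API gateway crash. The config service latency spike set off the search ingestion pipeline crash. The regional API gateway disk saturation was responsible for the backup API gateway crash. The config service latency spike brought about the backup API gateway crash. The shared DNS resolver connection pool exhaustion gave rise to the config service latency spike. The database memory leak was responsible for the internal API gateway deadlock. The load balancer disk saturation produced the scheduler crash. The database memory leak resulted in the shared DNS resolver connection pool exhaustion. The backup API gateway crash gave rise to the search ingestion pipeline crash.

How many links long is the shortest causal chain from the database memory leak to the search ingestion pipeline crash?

Shortest chain: the database memory leak → the shared DNS resolver connection pool exhaustion → the config service latency spike → the search ingestion pipeline crash.

3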